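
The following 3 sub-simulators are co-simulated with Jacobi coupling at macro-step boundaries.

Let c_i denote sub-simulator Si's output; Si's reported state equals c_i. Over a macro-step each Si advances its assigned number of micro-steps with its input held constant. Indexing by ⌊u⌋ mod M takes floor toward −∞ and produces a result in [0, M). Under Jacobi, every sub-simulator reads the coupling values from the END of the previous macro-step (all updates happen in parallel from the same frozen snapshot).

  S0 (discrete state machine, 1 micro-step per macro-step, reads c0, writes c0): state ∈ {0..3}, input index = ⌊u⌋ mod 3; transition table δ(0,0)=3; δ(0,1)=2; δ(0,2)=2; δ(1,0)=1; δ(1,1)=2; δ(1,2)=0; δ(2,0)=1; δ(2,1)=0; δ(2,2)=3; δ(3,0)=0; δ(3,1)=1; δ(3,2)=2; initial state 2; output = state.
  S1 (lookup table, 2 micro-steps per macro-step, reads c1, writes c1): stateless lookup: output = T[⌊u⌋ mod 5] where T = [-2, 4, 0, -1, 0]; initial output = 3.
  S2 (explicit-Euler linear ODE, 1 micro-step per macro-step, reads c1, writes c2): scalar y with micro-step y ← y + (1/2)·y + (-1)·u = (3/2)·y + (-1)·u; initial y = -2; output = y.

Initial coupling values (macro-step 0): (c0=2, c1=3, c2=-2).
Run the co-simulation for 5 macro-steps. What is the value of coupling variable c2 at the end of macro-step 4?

c2 at macro-step 4 = -16

macro 1: S0 reads c0=2 → after 1×micro: 3; S1 reads c1=3 → after 2×micro: -1; S2 reads c1=3 → after 1×micro: -6 ⇒ (c0=3, c1=-1, c2=-6)
macro 2: S0 reads c0=3 → after 1×micro: 0; S1 reads c1=-1 → after 2×micro: 0; S2 reads c1=-1 → after 1×micro: -8 ⇒ (c0=0, c1=0, c2=-8)
macro 3: S0 reads c0=0 → after 1×micro: 3; S1 reads c1=0 → after 2×micro: -2; S2 reads c1=0 → after 1×micro: -12 ⇒ (c0=3, c1=-2, c2=-12)
macro 4: S0 reads c0=3 → after 1×micro: 0; S1 reads c1=-2 → after 2×micro: -1; S2 reads c1=-2 → after 1×micro: -16 ⇒ (c0=0, c1=-1, c2=-16)
macro 5: S0 reads c0=0 → after 1×micro: 3; S1 reads c1=-1 → after 2×micro: 0; S2 reads c1=-1 → after 1×micro: -23 ⇒ (c0=3, c1=0, c2=-23)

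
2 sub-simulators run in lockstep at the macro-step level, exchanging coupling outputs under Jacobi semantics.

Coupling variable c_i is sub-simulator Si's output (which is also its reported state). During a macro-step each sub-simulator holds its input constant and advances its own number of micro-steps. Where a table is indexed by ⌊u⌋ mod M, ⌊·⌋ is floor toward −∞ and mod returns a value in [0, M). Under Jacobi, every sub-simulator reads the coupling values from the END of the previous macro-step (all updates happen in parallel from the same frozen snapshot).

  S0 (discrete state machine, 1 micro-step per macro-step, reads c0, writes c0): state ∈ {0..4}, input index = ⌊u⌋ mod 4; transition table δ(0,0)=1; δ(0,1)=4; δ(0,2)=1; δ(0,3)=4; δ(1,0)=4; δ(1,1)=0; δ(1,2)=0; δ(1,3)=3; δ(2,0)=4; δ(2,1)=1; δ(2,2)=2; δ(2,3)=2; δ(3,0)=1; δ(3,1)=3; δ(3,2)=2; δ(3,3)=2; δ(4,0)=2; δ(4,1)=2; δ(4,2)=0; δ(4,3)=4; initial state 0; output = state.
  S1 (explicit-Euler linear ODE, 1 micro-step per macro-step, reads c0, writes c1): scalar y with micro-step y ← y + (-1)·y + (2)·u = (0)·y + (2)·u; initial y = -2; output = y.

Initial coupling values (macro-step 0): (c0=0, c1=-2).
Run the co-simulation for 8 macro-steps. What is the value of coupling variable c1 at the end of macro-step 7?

c1 at macro-step 7 = 0

macro 1: S0 reads c0=0 → after 1×micro: 1; S1 reads c0=0 → after 1×micro: 0 ⇒ (c0=1, c1=0)
macro 2: S0 reads c0=1 → after 1×micro: 0; S1 reads c0=1 → after 1×micro: 2 ⇒ (c0=0, c1=2)
macro 3: S0 reads c0=0 → after 1×micro: 1; S1 reads c0=0 → after 1×micro: 0 ⇒ (c0=1, c1=0)
macro 4: S0 reads c0=1 → after 1×micro: 0; S1 reads c0=1 → after 1×micro: 2 ⇒ (c0=0, c1=2)
macro 5: S0 reads c0=0 → after 1×micro: 1; S1 reads c0=0 → after 1×micro: 0 ⇒ (c0=1, c1=0)
macro 6: S0 reads c0=1 → after 1×micro: 0; S1 reads c0=1 → after 1×micro: 2 ⇒ (c0=0, c1=2)
macro 7: S0 reads c0=0 → after 1×micro: 1; S1 reads c0=0 → after 1×micro: 0 ⇒ (c0=1, c1=0)
macro 8: S0 reads c0=1 → after 1×micro: 0; S1 reads c0=1 → after 1×micro: 2 ⇒ (c0=0, c1=2)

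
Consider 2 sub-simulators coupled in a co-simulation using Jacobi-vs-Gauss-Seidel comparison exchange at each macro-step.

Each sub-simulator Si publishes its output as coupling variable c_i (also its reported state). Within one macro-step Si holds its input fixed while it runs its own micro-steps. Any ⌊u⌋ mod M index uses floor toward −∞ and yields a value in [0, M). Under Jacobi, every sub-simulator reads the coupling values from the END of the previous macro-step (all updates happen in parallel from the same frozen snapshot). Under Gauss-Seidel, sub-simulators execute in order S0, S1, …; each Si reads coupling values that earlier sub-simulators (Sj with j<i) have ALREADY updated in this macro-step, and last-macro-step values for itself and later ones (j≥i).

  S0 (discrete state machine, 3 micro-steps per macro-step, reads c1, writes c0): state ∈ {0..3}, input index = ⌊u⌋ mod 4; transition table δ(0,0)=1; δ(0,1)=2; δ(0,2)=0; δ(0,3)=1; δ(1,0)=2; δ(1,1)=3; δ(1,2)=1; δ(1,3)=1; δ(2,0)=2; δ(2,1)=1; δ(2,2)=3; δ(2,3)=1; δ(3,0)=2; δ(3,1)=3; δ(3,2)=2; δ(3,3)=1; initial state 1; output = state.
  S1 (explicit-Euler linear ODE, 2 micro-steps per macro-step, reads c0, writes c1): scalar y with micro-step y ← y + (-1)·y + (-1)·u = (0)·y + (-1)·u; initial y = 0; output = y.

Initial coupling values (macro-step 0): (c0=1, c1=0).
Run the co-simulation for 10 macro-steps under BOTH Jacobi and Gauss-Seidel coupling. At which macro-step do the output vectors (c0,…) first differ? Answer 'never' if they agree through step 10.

[Jacobi] macro 1: S0 reads c1=0 → after 3×micro: 2; S1 reads c0=1 → after 2×micro: -1 ⇒ (c0=2, c1=-1)
[Jacobi] macro 2: S0 reads c1=-1 → after 3×micro: 1; S1 reads c0=2 → after 2×micro: -2 ⇒ (c0=1, c1=-2)
[Jacobi] macro 3: S0 reads c1=-2 → after 3×micro: 1; S1 reads c0=1 → after 2×micro: -1 ⇒ (c0=1, c1=-1)
[Jacobi] macro 4: S0 reads c1=-1 → after 3×micro: 1; S1 reads c0=1 → after 2×micro: -1 ⇒ (c0=1, c1=-1)
[Jacobi] macro 5: S0 reads c1=-1 → after 3×micro: 1; S1 reads c0=1 → after 2×micro: -1 ⇒ (c0=1, c1=-1)
[Jacobi] macro 6: S0 reads c1=-1 → after 3×micro: 1; S1 reads c0=1 → after 2×micro: -1 ⇒ (c0=1, c1=-1)
[Jacobi] macro 7: S0 reads c1=-1 → after 3×micro: 1; S1 reads c0=1 → after 2×micro: -1 ⇒ (c0=1, c1=-1)
[Jacobi] macro 8: S0 reads c1=-1 → after 3×micro: 1; S1 reads c0=1 → after 2×micro: -1 ⇒ (c0=1, c1=-1)
[Jacobi] macro 9: S0 reads c1=-1 → after 3×micro: 1; S1 reads c0=1 → after 2×micro: -1 ⇒ (c0=1, c1=-1)
[Jacobi] macro 10: S0 reads c1=-1 → after 3×micro: 1; S1 reads c0=1 → after 2×micro: -1 ⇒ (c0=1, c1=-1)
[Gauss-Seidel] macro 1: S0 reads c1=0 → after 3×micro: 2; S1 reads c0=2 → after 2×micro: -2 ⇒ (c0=2, c1=-2)
[Gauss-Seidel] macro 2: S0 reads c1=-2 → after 3×micro: 3; S1 reads c0=3 → after 2×micro: -3 ⇒ (c0=3, c1=-3)
[Gauss-Seidel] macro 3: S0 reads c1=-3 → after 3×micro: 3; S1 reads c0=3 → after 2×micro: -3 ⇒ (c0=3, c1=-3)
[Gauss-Seidel] macro 4: S0 reads c1=-3 → after 3×micro: 3; S1 reads c0=3 → after 2×micro: -3 ⇒ (c0=3, c1=-3)
[Gauss-Seidel] macro 5: S0 reads c1=-3 → after 3×micro: 3; S1 reads c0=3 → after 2×micro: -3 ⇒ (c0=3, c1=-3)
[Gauss-Seidel] macro 6: S0 reads c1=-3 → after 3×micro: 3; S1 reads c0=3 → after 2×micro: -3 ⇒ (c0=3, c1=-3)
[Gauss-Seidel] macro 7: S0 reads c1=-3 → after 3×micro: 3; S1 reads c0=3 → after 2×micro: -3 ⇒ (c0=3, c1=-3)
[Gauss-Seidel] macro 8: S0 reads c1=-3 → after 3×micro: 3; S1 reads c0=3 → after 2×micro: -3 ⇒ (c0=3, c1=-3)
[Gauss-Seidel] macro 9: S0 reads c1=-3 → after 3×micro: 3; S1 reads c0=3 → after 2×micro: -3 ⇒ (c0=3, c1=-3)
[Gauss-Seidel] macro 10: S0 reads c1=-3 → after 3×micro: 3; S1 reads c0=3 → after 2×micro: -3 ⇒ (c0=3, c1=-3)

first divergence at macro-step: 1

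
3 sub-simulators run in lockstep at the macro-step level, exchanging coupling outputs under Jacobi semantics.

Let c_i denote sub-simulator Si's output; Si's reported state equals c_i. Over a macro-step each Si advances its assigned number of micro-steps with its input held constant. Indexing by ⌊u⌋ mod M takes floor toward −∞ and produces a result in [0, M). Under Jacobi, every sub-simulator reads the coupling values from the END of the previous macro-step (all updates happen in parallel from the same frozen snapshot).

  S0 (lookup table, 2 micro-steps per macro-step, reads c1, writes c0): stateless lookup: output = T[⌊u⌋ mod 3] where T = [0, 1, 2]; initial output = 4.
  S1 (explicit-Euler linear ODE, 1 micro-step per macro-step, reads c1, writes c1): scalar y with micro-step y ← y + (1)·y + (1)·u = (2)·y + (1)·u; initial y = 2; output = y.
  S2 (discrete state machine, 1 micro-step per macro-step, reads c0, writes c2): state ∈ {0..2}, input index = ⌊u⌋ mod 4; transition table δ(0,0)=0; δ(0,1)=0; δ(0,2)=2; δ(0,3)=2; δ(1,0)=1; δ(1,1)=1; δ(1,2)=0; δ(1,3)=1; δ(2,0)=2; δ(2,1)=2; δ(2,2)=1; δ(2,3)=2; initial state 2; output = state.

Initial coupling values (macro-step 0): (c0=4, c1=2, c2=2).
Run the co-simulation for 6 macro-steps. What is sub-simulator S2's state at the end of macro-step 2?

macro 1: S0 reads c1=2 → after 2×micro: 2; S1 reads c1=2 → after 1×micro: 6; S2 reads c0=4 → after 1×micro: 2 ⇒ (c0=2, c1=6, c2=2)
macro 2: S0 reads c1=6 → after 2×micro: 0; S1 reads c1=6 → after 1×micro: 18; S2 reads c0=2 → after 1×micro: 1 ⇒ (c0=0, c1=18, c2=1)
macro 3: S0 reads c1=18 → after 2×micro: 0; S1 reads c1=18 → after 1×micro: 54; S2 reads c0=0 → after 1×micro: 1 ⇒ (c0=0, c1=54, c2=1)
macro 4: S0 reads c1=54 → after 2×micro: 0; S1 reads c1=54 → after 1×micro: 162; S2 reads c0=0 → after 1×micro: 1 ⇒ (c0=0, c1=162, c2=1)
macro 5: S0 reads c1=162 → after 2×micro: 0; S1 reads c1=162 → after 1×micro: 486; S2 reads c0=0 → after 1×micro: 1 ⇒ (c0=0, c1=486, c2=1)
macro 6: S0 reads c1=486 → after 2×micro: 0; S1 reads c1=486 → after 1×micro: 1458; S2 reads c0=0 → after 1×micro: 1 ⇒ (c0=0, c1=1458, c2=1)

S2 state at macro-step 2 = 1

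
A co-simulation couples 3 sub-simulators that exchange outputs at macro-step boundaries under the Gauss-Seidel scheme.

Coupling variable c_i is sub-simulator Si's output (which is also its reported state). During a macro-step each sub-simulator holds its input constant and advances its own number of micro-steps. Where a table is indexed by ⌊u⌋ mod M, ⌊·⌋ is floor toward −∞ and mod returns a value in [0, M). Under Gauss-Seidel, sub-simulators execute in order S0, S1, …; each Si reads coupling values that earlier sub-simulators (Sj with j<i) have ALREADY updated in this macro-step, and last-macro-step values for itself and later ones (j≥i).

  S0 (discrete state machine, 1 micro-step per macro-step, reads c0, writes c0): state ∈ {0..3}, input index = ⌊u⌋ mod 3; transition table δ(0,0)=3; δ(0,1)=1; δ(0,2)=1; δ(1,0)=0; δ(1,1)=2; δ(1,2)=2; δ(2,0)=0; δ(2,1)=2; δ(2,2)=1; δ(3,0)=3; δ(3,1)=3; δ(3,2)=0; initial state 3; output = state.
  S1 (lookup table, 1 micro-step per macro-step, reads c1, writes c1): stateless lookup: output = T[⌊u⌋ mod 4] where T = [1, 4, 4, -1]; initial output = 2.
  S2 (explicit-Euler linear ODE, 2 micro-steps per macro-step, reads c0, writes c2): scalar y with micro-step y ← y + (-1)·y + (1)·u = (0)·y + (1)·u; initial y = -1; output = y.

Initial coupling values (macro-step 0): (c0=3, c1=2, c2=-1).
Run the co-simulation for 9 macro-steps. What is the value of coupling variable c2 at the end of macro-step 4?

c2 at macro-step 4 = 3

macro 1: S0 reads c0=3 → after 1×micro: 3; S1 reads c1=2 → after 1×micro: 4; S2 reads c0=3 → after 2×micro: 3 ⇒ (c0=3, c1=4, c2=3)
macro 2: S0 reads c0=3 → after 1×micro: 3; S1 reads c1=4 → after 1×micro: 1; S2 reads c0=3 → after 2×micro: 3 ⇒ (c0=3, c1=1, c2=3)
macro 3: S0 reads c0=3 → after 1×micro: 3; S1 reads c1=1 → after 1×micro: 4; S2 reads c0=3 → after 2×micro: 3 ⇒ (c0=3, c1=4, c2=3)
macro 4: S0 reads c0=3 → after 1×micro: 3; S1 reads c1=4 → after 1×micro: 1; S2 reads c0=3 → after 2×micro: 3 ⇒ (c0=3, c1=1, c2=3)
macro 5: S0 reads c0=3 → after 1×micro: 3; S1 reads c1=1 → after 1×micro: 4; S2 reads c0=3 → after 2×micro: 3 ⇒ (c0=3, c1=4, c2=3)
macro 6: S0 reads c0=3 → after 1×micro: 3; S1 reads c1=4 → after 1×micro: 1; S2 reads c0=3 → after 2×micro: 3 ⇒ (c0=3, c1=1, c2=3)
macro 7: S0 reads c0=3 → after 1×micro: 3; S1 reads c1=1 → after 1×micro: 4; S2 reads c0=3 → after 2×micro: 3 ⇒ (c0=3, c1=4, c2=3)
macro 8: S0 reads c0=3 → after 1×micro: 3; S1 reads c1=4 → after 1×micro: 1; S2 reads c0=3 → after 2×micro: 3 ⇒ (c0=3, c1=1, c2=3)
macro 9: S0 reads c0=3 → after 1×micro: 3; S1 reads c1=1 → after 1×micro: 4; S2 reads c0=3 → after 2×micro: 3 ⇒ (c0=3, c1=4, c2=3)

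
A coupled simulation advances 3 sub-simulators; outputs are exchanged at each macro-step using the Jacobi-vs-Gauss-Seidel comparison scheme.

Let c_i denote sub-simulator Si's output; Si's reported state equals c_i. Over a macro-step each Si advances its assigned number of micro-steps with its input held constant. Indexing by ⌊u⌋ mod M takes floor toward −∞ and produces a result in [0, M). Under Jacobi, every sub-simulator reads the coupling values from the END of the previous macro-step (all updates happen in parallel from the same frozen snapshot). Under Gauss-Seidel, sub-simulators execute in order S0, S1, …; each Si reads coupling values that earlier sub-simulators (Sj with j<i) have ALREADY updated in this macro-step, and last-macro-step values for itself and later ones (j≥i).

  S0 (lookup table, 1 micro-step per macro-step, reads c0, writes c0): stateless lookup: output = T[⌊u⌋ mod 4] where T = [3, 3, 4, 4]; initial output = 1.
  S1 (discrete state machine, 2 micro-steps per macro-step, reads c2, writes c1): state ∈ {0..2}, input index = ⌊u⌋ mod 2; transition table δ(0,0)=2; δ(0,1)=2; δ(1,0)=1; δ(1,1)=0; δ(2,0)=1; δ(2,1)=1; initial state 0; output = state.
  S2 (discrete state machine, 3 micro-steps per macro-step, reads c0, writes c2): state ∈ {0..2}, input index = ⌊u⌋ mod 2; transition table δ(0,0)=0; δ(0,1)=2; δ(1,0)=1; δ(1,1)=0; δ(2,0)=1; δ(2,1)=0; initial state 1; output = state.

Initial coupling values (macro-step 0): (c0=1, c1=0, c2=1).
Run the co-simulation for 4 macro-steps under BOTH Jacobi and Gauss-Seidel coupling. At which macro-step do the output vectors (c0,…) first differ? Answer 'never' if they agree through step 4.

[Jacobi] macro 1: S0 reads c0=1 → after 1×micro: 3; S1 reads c2=1 → after 2×micro: 1; S2 reads c0=1 → after 3×micro: 0 ⇒ (c0=3, c1=1, c2=0)
[Jacobi] macro 2: S0 reads c0=3 → after 1×micro: 4; S1 reads c2=0 → after 2×micro: 1; S2 reads c0=3 → after 3×micro: 2 ⇒ (c0=4, c1=1, c2=2)
[Jacobi] macro 3: S0 reads c0=4 → after 1×micro: 3; S1 reads c2=2 → after 2×micro: 1; S2 reads c0=4 → after 3×micro: 1 ⇒ (c0=3, c1=1, c2=1)
[Jacobi] macro 4: S0 reads c0=3 → after 1×micro: 4; S1 reads c2=1 → after 2×micro: 2; S2 reads c0=3 → after 3×micro: 0 ⇒ (c0=4, c1=2, c2=0)
[Gauss-Seidel] macro 1: S0 reads c0=1 → after 1×micro: 3; S1 reads c2=1 → after 2×micro: 1; S2 reads c0=3 → after 3×micro: 0 ⇒ (c0=3, c1=1, c2=0)
[Gauss-Seidel] macro 2: S0 reads c0=3 → after 1×micro: 4; S1 reads c2=0 → after 2×micro: 1; S2 reads c0=4 → after 3×micro: 0 ⇒ (c0=4, c1=1, c2=0)
[Gauss-Seidel] macro 3: S0 reads c0=4 → after 1×micro: 3; S1 reads c2=0 → after 2×micro: 1; S2 reads c0=3 → after 3×micro: 2 ⇒ (c0=3, c1=1, c2=2)
[Gauss-Seidel] macro 4: S0 reads c0=3 → after 1×micro: 4; S1 reads c2=2 → after 2×micro: 1; S2 reads c0=4 → after 3×micro: 1 ⇒ (c0=4, c1=1, c2=1)

first divergence at macro-step: 2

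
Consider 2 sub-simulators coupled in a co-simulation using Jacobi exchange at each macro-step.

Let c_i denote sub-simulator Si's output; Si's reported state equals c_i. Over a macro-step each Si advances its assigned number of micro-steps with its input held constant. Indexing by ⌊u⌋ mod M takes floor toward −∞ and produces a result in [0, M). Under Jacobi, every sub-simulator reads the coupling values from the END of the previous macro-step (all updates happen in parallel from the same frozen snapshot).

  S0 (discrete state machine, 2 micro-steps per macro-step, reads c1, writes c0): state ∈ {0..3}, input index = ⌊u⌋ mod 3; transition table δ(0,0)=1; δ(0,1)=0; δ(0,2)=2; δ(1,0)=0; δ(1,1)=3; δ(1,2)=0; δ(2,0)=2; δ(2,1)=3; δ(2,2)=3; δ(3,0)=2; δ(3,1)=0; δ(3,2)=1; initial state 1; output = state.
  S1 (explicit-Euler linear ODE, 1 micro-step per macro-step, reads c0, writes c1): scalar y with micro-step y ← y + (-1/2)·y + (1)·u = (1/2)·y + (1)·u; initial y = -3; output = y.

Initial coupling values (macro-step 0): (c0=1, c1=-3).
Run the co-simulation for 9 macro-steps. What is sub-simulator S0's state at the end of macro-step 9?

macro 1: S0 reads c1=-3 → after 2×micro: 1; S1 reads c0=1 → after 1×micro: -1/2 ⇒ (c0=1, c1=-1/2)
macro 2: S0 reads c1=-1/2 → after 2×micro: 2; S1 reads c0=1 → after 1×micro: 3/4 ⇒ (c0=2, c1=3/4)
macro 3: S0 reads c1=3/4 → after 2×micro: 2; S1 reads c0=2 → after 1×micro: 19/8 ⇒ (c0=2, c1=19/8)
macro 4: S0 reads c1=19/8 → after 2×micro: 1; S1 reads c0=2 → after 1×micro: 51/16 ⇒ (c0=1, c1=51/16)
macro 5: S0 reads c1=51/16 → after 2×micro: 1; S1 reads c0=1 → after 1×micro: 83/32 ⇒ (c0=1, c1=83/32)
macro 6: S0 reads c1=83/32 → after 2×micro: 2; S1 reads c0=1 → after 1×micro: 147/64 ⇒ (c0=2, c1=147/64)
macro 7: S0 reads c1=147/64 → after 2×micro: 1; S1 reads c0=2 → after 1×micro: 403/128 ⇒ (c0=1, c1=403/128)
macro 8: S0 reads c1=403/128 → after 2×micro: 1; S1 reads c0=1 → after 1×micro: 659/256 ⇒ (c0=1, c1=659/256)
macro 9: S0 reads c1=659/256 → after 2×micro: 2; S1 reads c0=1 → after 1×micro: 1171/512 ⇒ (c0=2, c1=1171/512)

S0 state at macro-step 9 = 2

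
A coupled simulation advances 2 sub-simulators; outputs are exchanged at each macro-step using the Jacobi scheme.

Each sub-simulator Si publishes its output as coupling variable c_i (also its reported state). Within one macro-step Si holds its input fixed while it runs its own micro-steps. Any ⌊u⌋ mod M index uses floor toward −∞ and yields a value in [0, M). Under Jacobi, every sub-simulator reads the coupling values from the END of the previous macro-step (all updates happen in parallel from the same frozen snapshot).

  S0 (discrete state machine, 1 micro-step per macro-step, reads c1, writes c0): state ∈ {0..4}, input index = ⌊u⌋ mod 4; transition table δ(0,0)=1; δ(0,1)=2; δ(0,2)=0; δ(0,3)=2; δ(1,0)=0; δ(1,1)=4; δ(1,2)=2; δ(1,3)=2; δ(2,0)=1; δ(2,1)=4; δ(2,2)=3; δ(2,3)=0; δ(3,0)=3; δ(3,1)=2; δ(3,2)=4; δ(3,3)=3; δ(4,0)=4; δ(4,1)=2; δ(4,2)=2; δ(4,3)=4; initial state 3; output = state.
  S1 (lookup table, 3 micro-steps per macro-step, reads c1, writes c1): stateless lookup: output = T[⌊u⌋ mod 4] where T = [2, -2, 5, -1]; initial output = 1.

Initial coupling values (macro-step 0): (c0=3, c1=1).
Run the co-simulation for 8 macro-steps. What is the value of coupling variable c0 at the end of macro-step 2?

macro 1: S0 reads c1=1 → after 1×micro: 2; S1 reads c1=1 → after 3×micro: -2 ⇒ (c0=2, c1=-2)
macro 2: S0 reads c1=-2 → after 1×micro: 3; S1 reads c1=-2 → after 3×micro: 5 ⇒ (c0=3, c1=5)
macro 3: S0 reads c1=5 → after 1×micro: 2; S1 reads c1=5 → after 3×micro: -2 ⇒ (c0=2, c1=-2)
macro 4: S0 reads c1=-2 → after 1×micro: 3; S1 reads c1=-2 → after 3×micro: 5 ⇒ (c0=3, c1=5)
macro 5: S0 reads c1=5 → after 1×micro: 2; S1 reads c1=5 → after 3×micro: -2 ⇒ (c0=2, c1=-2)
macro 6: S0 reads c1=-2 → after 1×micro: 3; S1 reads c1=-2 → after 3×micro: 5 ⇒ (c0=3, c1=5)
macro 7: S0 reads c1=5 → after 1×micro: 2; S1 reads c1=5 → after 3×micro: -2 ⇒ (c0=2, c1=-2)
macro 8: S0 reads c1=-2 → after 1×micro: 3; S1 reads c1=-2 → after 3×micro: 5 ⇒ (c0=3, c1=5)

c0 at macro-step 2 = 3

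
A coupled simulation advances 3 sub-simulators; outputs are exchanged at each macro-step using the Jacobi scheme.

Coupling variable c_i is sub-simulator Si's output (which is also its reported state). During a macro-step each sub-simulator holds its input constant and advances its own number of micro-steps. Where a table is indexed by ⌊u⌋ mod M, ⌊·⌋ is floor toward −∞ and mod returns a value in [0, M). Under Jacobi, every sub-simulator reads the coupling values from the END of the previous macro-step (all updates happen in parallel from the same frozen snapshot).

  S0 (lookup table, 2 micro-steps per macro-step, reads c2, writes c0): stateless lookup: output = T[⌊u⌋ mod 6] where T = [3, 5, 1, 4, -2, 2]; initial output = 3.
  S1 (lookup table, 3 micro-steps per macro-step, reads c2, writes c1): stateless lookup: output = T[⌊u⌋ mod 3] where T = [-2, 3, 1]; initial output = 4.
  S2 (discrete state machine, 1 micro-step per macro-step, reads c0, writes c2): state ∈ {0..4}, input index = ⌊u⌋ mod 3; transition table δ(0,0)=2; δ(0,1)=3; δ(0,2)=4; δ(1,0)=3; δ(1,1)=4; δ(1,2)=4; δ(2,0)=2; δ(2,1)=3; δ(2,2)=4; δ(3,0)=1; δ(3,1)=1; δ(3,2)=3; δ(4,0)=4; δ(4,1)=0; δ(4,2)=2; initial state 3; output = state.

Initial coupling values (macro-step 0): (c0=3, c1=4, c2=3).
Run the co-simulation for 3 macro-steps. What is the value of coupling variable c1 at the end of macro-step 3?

c1 at macro-step 3 = 3

macro 1: S0 reads c2=3 → after 2×micro: 4; S1 reads c2=3 → after 3×micro: -2; S2 reads c0=3 → after 1×micro: 1 ⇒ (c0=4, c1=-2, c2=1)
macro 2: S0 reads c2=1 → after 2×micro: 5; S1 reads c2=1 → after 3×micro: 3; S2 reads c0=4 → after 1×micro: 4 ⇒ (c0=5, c1=3, c2=4)
macro 3: S0 reads c2=4 → after 2×micro: -2; S1 reads c2=4 → after 3×micro: 3; S2 reads c0=5 → after 1×micro: 2 ⇒ (c0=-2, c1=3, c2=2)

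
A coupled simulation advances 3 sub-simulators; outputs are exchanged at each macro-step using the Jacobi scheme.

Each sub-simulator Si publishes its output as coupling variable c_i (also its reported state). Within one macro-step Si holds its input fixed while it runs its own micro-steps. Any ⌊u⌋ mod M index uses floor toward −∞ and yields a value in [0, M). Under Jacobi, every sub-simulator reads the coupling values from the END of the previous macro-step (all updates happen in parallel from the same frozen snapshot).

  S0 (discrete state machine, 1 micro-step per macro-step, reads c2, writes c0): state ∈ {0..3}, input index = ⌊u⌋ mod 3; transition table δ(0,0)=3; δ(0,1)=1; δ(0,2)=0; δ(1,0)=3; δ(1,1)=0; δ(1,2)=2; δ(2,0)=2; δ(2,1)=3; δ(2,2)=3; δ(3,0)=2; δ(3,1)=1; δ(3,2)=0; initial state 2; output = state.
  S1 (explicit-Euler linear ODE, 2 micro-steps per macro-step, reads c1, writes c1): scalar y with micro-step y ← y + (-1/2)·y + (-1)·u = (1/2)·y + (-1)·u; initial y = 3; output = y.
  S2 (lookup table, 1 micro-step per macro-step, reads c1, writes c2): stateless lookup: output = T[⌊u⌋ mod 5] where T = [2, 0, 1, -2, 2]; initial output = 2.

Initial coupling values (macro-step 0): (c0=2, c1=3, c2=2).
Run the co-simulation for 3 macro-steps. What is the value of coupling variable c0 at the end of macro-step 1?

macro 1: S0 reads c2=2 → after 1×micro: 3; S1 reads c1=3 → after 2×micro: -15/4; S2 reads c1=3 → after 1×micro: -2 ⇒ (c0=3, c1=-15/4, c2=-2)
macro 2: S0 reads c2=-2 → after 1×micro: 1; S1 reads c1=-15/4 → after 2×micro: 75/16; S2 reads c1=-15/4 → after 1×micro: 0 ⇒ (c0=1, c1=75/16, c2=0)
macro 3: S0 reads c2=0 → after 1×micro: 3; S1 reads c1=75/16 → after 2×micro: -375/64; S2 reads c1=75/16 → after 1×micro: 2 ⇒ (c0=3, c1=-375/64, c2=2)

c0 at macro-step 1 = 3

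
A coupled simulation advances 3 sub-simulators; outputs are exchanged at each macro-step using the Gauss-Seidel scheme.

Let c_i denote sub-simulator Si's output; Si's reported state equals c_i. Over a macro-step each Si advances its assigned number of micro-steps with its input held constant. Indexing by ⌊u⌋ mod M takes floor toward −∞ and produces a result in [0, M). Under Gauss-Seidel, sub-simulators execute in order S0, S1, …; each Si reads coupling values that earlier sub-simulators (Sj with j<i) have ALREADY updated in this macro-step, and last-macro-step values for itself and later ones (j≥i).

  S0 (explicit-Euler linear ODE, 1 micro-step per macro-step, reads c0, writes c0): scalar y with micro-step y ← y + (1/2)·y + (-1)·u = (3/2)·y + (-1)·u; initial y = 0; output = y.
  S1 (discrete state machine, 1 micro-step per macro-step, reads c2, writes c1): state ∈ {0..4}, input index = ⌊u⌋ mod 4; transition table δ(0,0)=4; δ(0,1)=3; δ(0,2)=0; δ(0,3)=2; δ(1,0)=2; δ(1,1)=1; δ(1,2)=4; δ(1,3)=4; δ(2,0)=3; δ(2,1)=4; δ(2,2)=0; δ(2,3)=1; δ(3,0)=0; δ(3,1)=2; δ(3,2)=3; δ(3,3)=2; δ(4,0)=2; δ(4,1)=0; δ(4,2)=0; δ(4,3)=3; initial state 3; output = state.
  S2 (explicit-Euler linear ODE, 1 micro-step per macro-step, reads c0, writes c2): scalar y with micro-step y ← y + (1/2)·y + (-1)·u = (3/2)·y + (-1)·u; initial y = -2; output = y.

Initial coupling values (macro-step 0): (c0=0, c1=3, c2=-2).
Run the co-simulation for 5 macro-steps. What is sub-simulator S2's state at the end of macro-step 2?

S2 state at macro-step 2 = -9/2

macro 1: S0 reads c0=0 → after 1×micro: 0; S1 reads c2=-2 → after 1×micro: 3; S2 reads c0=0 → after 1×micro: -3 ⇒ (c0=0, c1=3, c2=-3)
macro 2: S0 reads c0=0 → after 1×micro: 0; S1 reads c2=-3 → after 1×micro: 2; S2 reads c0=0 → after 1×micro: -9/2 ⇒ (c0=0, c1=2, c2=-9/2)
macro 3: S0 reads c0=0 → after 1×micro: 0; S1 reads c2=-9/2 → after 1×micro: 1; S2 reads c0=0 → after 1×micro: -27/4 ⇒ (c0=0, c1=1, c2=-27/4)
macro 4: S0 reads c0=0 → after 1×micro: 0; S1 reads c2=-27/4 → after 1×micro: 1; S2 reads c0=0 → after 1×micro: -81/8 ⇒ (c0=0, c1=1, c2=-81/8)
macro 5: S0 reads c0=0 → after 1×micro: 0; S1 reads c2=-81/8 → after 1×micro: 1; S2 reads c0=0 → after 1×micro: -243/16 ⇒ (c0=0, c1=1, c2=-243/16)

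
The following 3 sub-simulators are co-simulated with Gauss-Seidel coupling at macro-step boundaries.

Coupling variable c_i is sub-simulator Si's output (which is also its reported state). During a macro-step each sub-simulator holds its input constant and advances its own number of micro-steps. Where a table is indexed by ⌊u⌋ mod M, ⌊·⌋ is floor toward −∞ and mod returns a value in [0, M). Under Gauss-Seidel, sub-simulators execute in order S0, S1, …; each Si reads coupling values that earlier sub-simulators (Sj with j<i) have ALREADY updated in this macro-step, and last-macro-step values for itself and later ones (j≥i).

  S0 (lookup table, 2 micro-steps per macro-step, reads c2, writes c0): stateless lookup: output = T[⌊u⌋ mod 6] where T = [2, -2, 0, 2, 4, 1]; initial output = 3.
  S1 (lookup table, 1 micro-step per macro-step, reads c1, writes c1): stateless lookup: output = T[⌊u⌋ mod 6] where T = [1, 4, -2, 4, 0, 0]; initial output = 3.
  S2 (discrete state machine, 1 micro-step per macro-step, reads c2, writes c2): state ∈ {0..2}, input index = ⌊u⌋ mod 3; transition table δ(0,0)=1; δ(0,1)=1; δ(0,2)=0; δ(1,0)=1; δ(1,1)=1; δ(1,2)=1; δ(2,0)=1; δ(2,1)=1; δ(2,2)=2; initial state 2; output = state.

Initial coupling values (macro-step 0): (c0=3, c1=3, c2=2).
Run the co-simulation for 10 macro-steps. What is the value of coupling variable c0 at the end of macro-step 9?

macro 1: S0 reads c2=2 → after 2×micro: 0; S1 reads c1=3 → after 1×micro: 4; S2 reads c2=2 → after 1×micro: 2 ⇒ (c0=0, c1=4, c2=2)
macro 2: S0 reads c2=2 → after 2×micro: 0; S1 reads c1=4 → after 1×micro: 0; S2 reads c2=2 → after 1×micro: 2 ⇒ (c0=0, c1=0, c2=2)
macro 3: S0 reads c2=2 → after 2×micro: 0; S1 reads c1=0 → after 1×micro: 1; S2 reads c2=2 → after 1×micro: 2 ⇒ (c0=0, c1=1, c2=2)
macro 4: S0 reads c2=2 → after 2×micro: 0; S1 reads c1=1 → after 1×micro: 4; S2 reads c2=2 → after 1×micro: 2 ⇒ (c0=0, c1=4, c2=2)
macro 5: S0 reads c2=2 → after 2×micro: 0; S1 reads c1=4 → after 1×micro: 0; S2 reads c2=2 → after 1×micro: 2 ⇒ (c0=0, c1=0, c2=2)
macro 6: S0 reads c2=2 → after 2×micro: 0; S1 reads c1=0 → after 1×micro: 1; S2 reads c2=2 → after 1×micro: 2 ⇒ (c0=0, c1=1, c2=2)
macro 7: S0 reads c2=2 → after 2×micro: 0; S1 reads c1=1 → after 1×micro: 4; S2 reads c2=2 → after 1×micro: 2 ⇒ (c0=0, c1=4, c2=2)
macro 8: S0 reads c2=2 → after 2×micro: 0; S1 reads c1=4 → after 1×micro: 0; S2 reads c2=2 → after 1×micro: 2 ⇒ (c0=0, c1=0, c2=2)
macro 9: S0 reads c2=2 → after 2×micro: 0; S1 reads c1=0 → after 1×micro: 1; S2 reads c2=2 → after 1×micro: 2 ⇒ (c0=0, c1=1, c2=2)
macro 10: S0 reads c2=2 → after 2×micro: 0; S1 reads c1=1 → after 1×micro: 4; S2 reads c2=2 → after 1×micro: 2 ⇒ (c0=0, c1=4, c2=2)

c0 at macro-step 9 = 0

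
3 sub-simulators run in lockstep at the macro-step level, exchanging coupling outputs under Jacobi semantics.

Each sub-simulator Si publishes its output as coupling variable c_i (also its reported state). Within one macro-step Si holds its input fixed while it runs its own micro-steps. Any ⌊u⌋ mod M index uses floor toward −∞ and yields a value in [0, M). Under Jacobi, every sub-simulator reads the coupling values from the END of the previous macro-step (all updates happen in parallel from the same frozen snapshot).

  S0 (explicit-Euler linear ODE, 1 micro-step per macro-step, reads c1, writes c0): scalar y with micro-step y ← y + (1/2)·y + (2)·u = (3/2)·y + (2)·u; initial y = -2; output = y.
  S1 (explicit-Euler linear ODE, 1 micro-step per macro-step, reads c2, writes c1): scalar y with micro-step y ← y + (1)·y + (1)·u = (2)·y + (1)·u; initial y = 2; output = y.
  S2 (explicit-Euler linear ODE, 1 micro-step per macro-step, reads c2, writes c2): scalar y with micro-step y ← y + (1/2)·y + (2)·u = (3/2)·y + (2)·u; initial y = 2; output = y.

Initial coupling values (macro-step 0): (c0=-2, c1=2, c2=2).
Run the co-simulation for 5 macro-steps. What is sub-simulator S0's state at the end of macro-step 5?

macro 1: S0 reads c1=2 → after 1×micro: 1; S1 reads c2=2 → after 1×micro: 6; S2 reads c2=2 → after 1×micro: 7 ⇒ (c0=1, c1=6, c2=7)
macro 2: S0 reads c1=6 → after 1×micro: 27/2; S1 reads c2=7 → after 1×micro: 19; S2 reads c2=7 → after 1×micro: 49/2 ⇒ (c0=27/2, c1=19, c2=49/2)
macro 3: S0 reads c1=19 → after 1×micro: 233/4; S1 reads c2=49/2 → after 1×micro: 125/2; S2 reads c2=49/2 → after 1×micro: 343/4 ⇒ (c0=233/4, c1=125/2, c2=343/4)
macro 4: S0 reads c1=125/2 → after 1×micro: 1699/8; S1 reads c2=343/4 → after 1×micro: 843/4; S2 reads c2=343/4 → after 1×micro: 2401/8 ⇒ (c0=1699/8, c1=843/4, c2=2401/8)
macro 5: S0 reads c1=843/4 → after 1×micro: 11841/16; S1 reads c2=2401/8 → after 1×micro: 5773/8; S2 reads c2=2401/8 → after 1×micro: 16807/16 ⇒ (c0=11841/16, c1=5773/8, c2=16807/16)

S0 state at macro-step 5 = 11841/16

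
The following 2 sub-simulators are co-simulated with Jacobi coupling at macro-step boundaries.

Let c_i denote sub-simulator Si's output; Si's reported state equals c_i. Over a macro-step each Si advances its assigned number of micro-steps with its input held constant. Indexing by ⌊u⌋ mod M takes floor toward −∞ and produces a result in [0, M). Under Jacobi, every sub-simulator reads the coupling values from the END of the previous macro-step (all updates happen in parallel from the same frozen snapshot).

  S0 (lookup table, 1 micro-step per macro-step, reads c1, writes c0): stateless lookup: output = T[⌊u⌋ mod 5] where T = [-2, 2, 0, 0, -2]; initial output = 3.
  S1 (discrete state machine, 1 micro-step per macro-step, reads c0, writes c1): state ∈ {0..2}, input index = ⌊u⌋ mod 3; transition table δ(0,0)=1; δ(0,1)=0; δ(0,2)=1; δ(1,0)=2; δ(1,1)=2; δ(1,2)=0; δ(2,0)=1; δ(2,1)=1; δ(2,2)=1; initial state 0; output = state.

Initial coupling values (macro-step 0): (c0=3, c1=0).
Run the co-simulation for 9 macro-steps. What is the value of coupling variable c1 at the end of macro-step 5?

macro 1: S0 reads c1=0 → after 1×micro: -2; S1 reads c0=3 → after 1×micro: 1 ⇒ (c0=-2, c1=1)
macro 2: S0 reads c1=1 → after 1×micro: 2; S1 reads c0=-2 → after 1×micro: 2 ⇒ (c0=2, c1=2)
macro 3: S0 reads c1=2 → after 1×micro: 0; S1 reads c0=2 → after 1×micro: 1 ⇒ (c0=0, c1=1)
macro 4: S0 reads c1=1 → after 1×micro: 2; S1 reads c0=0 → after 1×micro: 2 ⇒ (c0=2, c1=2)
macro 5: S0 reads c1=2 → after 1×micro: 0; S1 reads c0=2 → after 1×micro: 1 ⇒ (c0=0, c1=1)
macro 6: S0 reads c1=1 → after 1×micro: 2; S1 reads c0=0 → after 1×micro: 2 ⇒ (c0=2, c1=2)
macro 7: S0 reads c1=2 → after 1×micro: 0; S1 reads c0=2 → after 1×micro: 1 ⇒ (c0=0, c1=1)
macro 8: S0 reads c1=1 → after 1×micro: 2; S1 reads c0=0 → after 1×micro: 2 ⇒ (c0=2, c1=2)
macro 9: S0 reads c1=2 → after 1×micro: 0; S1 reads c0=2 → after 1×micro: 1 ⇒ (c0=0, c1=1)

c1 at macro-step 5 = 1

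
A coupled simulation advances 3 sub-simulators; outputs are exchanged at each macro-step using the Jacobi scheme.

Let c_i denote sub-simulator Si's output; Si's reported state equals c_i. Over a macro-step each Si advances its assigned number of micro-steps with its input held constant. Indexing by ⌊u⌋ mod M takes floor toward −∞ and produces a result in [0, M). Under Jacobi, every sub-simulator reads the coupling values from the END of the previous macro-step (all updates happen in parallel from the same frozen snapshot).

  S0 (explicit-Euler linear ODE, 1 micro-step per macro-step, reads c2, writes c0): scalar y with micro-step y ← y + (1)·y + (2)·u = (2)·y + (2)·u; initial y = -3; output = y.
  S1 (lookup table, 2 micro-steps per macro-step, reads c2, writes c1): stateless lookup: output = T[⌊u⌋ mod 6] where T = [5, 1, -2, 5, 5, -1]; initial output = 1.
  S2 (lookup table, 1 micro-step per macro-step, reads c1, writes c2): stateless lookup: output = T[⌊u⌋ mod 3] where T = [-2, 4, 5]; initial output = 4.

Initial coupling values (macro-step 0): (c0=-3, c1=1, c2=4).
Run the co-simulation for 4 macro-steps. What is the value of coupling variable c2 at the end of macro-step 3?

macro 1: S0 reads c2=4 → after 1×micro: 2; S1 reads c2=4 → after 2×micro: 5; S2 reads c1=1 → after 1×micro: 4 ⇒ (c0=2, c1=5, c2=4)
macro 2: S0 reads c2=4 → after 1×micro: 12; S1 reads c2=4 → after 2×micro: 5; S2 reads c1=5 → after 1×micro: 5 ⇒ (c0=12, c1=5, c2=5)
macro 3: S0 reads c2=5 → after 1×micro: 34; S1 reads c2=5 → after 2×micro: -1; S2 reads c1=5 → after 1×micro: 5 ⇒ (c0=34, c1=-1, c2=5)
macro 4: S0 reads c2=5 → after 1×micro: 78; S1 reads c2=5 → after 2×micro: -1; S2 reads c1=-1 → after 1×micro: 5 ⇒ (c0=78, c1=-1, c2=5)

c2 at macro-step 3 = 5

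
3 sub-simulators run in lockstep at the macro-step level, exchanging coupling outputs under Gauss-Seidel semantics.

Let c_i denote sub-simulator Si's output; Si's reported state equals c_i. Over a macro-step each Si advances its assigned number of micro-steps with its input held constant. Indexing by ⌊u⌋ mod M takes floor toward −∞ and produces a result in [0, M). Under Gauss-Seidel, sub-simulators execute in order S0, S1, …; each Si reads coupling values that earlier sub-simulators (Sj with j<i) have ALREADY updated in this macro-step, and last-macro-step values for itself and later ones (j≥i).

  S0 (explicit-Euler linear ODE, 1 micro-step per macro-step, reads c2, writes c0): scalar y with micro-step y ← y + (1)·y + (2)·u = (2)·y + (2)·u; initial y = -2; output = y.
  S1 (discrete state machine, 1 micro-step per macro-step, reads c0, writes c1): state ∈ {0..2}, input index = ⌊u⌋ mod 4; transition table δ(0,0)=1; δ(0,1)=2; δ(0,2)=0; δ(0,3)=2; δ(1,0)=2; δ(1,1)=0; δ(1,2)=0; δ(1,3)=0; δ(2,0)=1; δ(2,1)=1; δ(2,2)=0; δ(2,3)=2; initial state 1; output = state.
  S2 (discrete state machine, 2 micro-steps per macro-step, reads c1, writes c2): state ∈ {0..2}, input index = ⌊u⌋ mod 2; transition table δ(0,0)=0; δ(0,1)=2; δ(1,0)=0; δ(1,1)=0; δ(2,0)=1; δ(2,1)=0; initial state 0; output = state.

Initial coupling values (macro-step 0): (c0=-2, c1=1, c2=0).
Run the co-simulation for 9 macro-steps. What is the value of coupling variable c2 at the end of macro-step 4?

c2 at macro-step 4 = 0

macro 1: S0 reads c2=0 → after 1×micro: -4; S1 reads c0=-4 → after 1×micro: 2; S2 reads c1=2 → after 2×micro: 0 ⇒ (c0=-4, c1=2, c2=0)
macro 2: S0 reads c2=0 → after 1×micro: -8; S1 reads c0=-8 → after 1×micro: 1; S2 reads c1=1 → after 2×micro: 0 ⇒ (c0=-8, c1=1, c2=0)
macro 3: S0 reads c2=0 → after 1×micro: -16; S1 reads c0=-16 → after 1×micro: 2; S2 reads c1=2 → after 2×micro: 0 ⇒ (c0=-16, c1=2, c2=0)
macro 4: S0 reads c2=0 → after 1×micro: -32; S1 reads c0=-32 → after 1×micro: 1; S2 reads c1=1 → after 2×micro: 0 ⇒ (c0=-32, c1=1, c2=0)
macro 5: S0 reads c2=0 → after 1×micro: -64; S1 reads c0=-64 → after 1×micro: 2; S2 reads c1=2 → after 2×micro: 0 ⇒ (c0=-64, c1=2, c2=0)
macro 6: S0 reads c2=0 → after 1×micro: -128; S1 reads c0=-128 → after 1×micro: 1; S2 reads c1=1 → after 2×micro: 0 ⇒ (c0=-128, c1=1, c2=0)
macro 7: S0 reads c2=0 → after 1×micro: -256; S1 reads c0=-256 → after 1×micro: 2; S2 reads c1=2 → after 2×micro: 0 ⇒ (c0=-256, c1=2, c2=0)
macro 8: S0 reads c2=0 → after 1×micro: -512; S1 reads c0=-512 → after 1×micro: 1; S2 reads c1=1 → after 2×micro: 0 ⇒ (c0=-512, c1=1, c2=0)
macro 9: S0 reads c2=0 → after 1×micro: -1024; S1 reads c0=-1024 → after 1×micro: 2; S2 reads c1=2 → after 2×micro: 0 ⇒ (c0=-1024, c1=2, c2=0)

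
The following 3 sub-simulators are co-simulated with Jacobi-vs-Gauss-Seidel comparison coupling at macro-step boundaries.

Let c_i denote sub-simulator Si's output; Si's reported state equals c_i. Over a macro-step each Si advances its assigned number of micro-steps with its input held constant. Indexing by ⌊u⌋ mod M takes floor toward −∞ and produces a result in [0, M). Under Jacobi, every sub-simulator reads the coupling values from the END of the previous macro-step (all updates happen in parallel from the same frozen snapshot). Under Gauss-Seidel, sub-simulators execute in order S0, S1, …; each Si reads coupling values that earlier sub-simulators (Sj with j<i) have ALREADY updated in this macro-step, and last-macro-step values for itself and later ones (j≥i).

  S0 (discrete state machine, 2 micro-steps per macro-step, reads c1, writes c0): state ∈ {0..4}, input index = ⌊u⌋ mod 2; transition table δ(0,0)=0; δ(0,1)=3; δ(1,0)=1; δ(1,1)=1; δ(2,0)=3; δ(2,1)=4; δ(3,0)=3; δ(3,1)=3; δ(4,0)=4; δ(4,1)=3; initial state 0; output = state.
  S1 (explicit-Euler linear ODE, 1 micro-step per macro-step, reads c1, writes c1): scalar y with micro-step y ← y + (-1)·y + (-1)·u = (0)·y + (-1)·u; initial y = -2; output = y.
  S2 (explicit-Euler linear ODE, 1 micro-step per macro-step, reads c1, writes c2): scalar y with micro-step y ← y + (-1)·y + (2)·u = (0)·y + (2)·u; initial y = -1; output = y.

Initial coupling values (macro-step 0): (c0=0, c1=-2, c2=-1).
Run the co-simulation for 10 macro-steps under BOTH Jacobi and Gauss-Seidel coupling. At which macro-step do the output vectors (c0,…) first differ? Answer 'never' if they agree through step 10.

first divergence at macro-step: 1

[Jacobi] macro 1: S0 reads c1=-2 → after 2×micro: 0; S1 reads c1=-2 → after 1×micro: 2; S2 reads c1=-2 → after 1×micro: -4 ⇒ (c0=0, c1=2, c2=-4)
[Jacobi] macro 2: S0 reads c1=2 → after 2×micro: 0; S1 reads c1=2 → after 1×micro: -2; S2 reads c1=2 → after 1×micro: 4 ⇒ (c0=0, c1=-2, c2=4)
[Jacobi] macro 3: S0 reads c1=-2 → after 2×micro: 0; S1 reads c1=-2 → after 1×micro: 2; S2 reads c1=-2 → after 1×micro: -4 ⇒ (c0=0, c1=2, c2=-4)
[Jacobi] macro 4: S0 reads c1=2 → after 2×micro: 0; S1 reads c1=2 → after 1×micro: -2; S2 reads c1=2 → after 1×micro: 4 ⇒ (c0=0, c1=-2, c2=4)
[Jacobi] macro 5: S0 reads c1=-2 → after 2×micro: 0; S1 reads c1=-2 → after 1×micro: 2; S2 reads c1=-2 → after 1×micro: -4 ⇒ (c0=0, c1=2, c2=-4)
[Jacobi] macro 6: S0 reads c1=2 → after 2×micro: 0; S1 reads c1=2 → after 1×micro: -2; S2 reads c1=2 → after 1×micro: 4 ⇒ (c0=0, c1=-2, c2=4)
[Jacobi] macro 7: S0 reads c1=-2 → after 2×micro: 0; S1 reads c1=-2 → after 1×micro: 2; S2 reads c1=-2 → after 1×micro: -4 ⇒ (c0=0, c1=2, c2=-4)
[Jacobi] macro 8: S0 reads c1=2 → after 2×micro: 0; S1 reads c1=2 → after 1×micro: -2; S2 reads c1=2 → after 1×micro: 4 ⇒ (c0=0, c1=-2, c2=4)
[Jacobi] macro 9: S0 reads c1=-2 → after 2×micro: 0; S1 reads c1=-2 → after 1×micro: 2; S2 reads c1=-2 → after 1×micro: -4 ⇒ (c0=0, c1=2, c2=-4)
[Jacobi] macro 10: S0 reads c1=2 → after 2×micro: 0; S1 reads c1=2 → after 1×micro: -2; S2 reads c1=2 → after 1×micro: 4 ⇒ (c0=0, c1=-2, c2=4)
[Gauss-Seidel] macro 1: S0 reads c1=-2 → after 2×micro: 0; S1 reads c1=-2 → after 1×micro: 2; S2 reads c1=2 → after 1×micro: 4 ⇒ (c0=0, c1=2, c2=4)
[Gauss-Seidel] macro 2: S0 reads c1=2 → after 2×micro: 0; S1 reads c1=2 → after 1×micro: -2; S2 reads c1=-2 → after 1×micro: -4 ⇒ (c0=0, c1=-2, c2=-4)
[Gauss-Seidel] macro 3: S0 reads c1=-2 → after 2×micro: 0; S1 reads c1=-2 → after 1×micro: 2; S2 reads c1=2 → after 1×micro: 4 ⇒ (c0=0, c1=2, c2=4)
[Gauss-Seidel] macro 4: S0 reads c1=2 → after 2×micro: 0; S1 reads c1=2 → after 1×micro: -2; S2 reads c1=-2 → after 1×micro: -4 ⇒ (c0=0, c1=-2, c2=-4)
[Gauss-Seidel] macro 5: S0 reads c1=-2 → after 2×micro: 0; S1 reads c1=-2 → after 1×micro: 2; S2 reads c1=2 → after 1×micro: 4 ⇒ (c0=0, c1=2, c2=4)
[Gauss-Seidel] macro 6: S0 reads c1=2 → after 2×micro: 0; S1 reads c1=2 → after 1×micro: -2; S2 reads c1=-2 → after 1×micro: -4 ⇒ (c0=0, c1=-2, c2=-4)
[Gauss-Seidel] macro 7: S0 reads c1=-2 → after 2×micro: 0; S1 reads c1=-2 → after 1×micro: 2; S2 reads c1=2 → after 1×micro: 4 ⇒ (c0=0, c1=2, c2=4)
[Gauss-Seidel] macro 8: S0 reads c1=2 → after 2×micro: 0; S1 reads c1=2 → after 1×micro: -2; S2 reads c1=-2 → after 1×micro: -4 ⇒ (c0=0, c1=-2, c2=-4)
[Gauss-Seidel] macro 9: S0 reads c1=-2 → after 2×micro: 0; S1 reads c1=-2 → after 1×micro: 2; S2 reads c1=2 → after 1×micro: 4 ⇒ (c0=0, c1=2, c2=4)
[Gauss-Seidel] macro 10: S0 reads c1=2 → after 2×micro: 0; S1 reads c1=2 → after 1×micro: -2; S2 reads c1=-2 → after 1×micro: -4 ⇒ (c0=0, c1=-2, c2=-4)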